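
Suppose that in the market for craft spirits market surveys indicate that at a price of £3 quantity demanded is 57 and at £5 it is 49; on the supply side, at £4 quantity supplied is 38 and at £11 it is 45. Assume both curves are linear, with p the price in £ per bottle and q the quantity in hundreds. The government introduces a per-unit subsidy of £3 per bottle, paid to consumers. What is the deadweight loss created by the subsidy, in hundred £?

Demand slope: (49 − 57)/(5 − 3) = -4, so qd = 69 − 4p.
Supply slope: (45 − 38)/(11 − 4) = 1, so qs = p + 34.
Without the subsidy, 69 − 4p = p + 34 gives 5p = 35, so p* = £7 and q* = 41.
With a per-unit subsidy paid to consumers, each effectively pays p − 3, so demand becomes qd = 69 − 4(p − 3).
Solving gives q = 43.4 with consumers paying £6.4 and producers receiving £9.4 (the £3 wedge).
Quantity rises by |ΔQ| = |41 − 43.4| = 2.4.
DWL = ½ · t · |ΔQ| = ½ · 3 · 2.4 = £3.6.

Deadweight loss = £3.6 hundred.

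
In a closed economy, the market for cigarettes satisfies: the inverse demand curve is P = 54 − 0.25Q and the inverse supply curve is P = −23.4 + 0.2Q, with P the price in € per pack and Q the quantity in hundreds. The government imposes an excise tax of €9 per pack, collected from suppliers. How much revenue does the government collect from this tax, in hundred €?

Inverting to Q(P) form: Qd = 216 − 4P; Qs = 5P + 117.
Before the tax: set 216 − 4P = 5P + 117 → P* = €11, Q* = 172.
With the tax collected from suppliers, supply shifts: Qs = 5(P − 9) + 117.
New equilibrium: buyers pay €16, suppliers receive €7, Q = 152. (Wedge: Pb − Ps = 9.)
Revenue = t · Q = 9 · 152 = €1368.

Tax revenue = €1368 hundred.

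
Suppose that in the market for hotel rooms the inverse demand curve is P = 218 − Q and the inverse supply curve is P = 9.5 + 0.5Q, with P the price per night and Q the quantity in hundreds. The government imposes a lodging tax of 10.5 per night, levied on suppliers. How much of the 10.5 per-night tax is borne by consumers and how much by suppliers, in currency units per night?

Rewrite in direct form: Qd = 218 − P and Qs = 2P − 19.
Before the tax: set 218 − P = 2P − 19 → P* = 79, Q* = 139.
With the tax collected from suppliers, supply shifts: Qs = 2(P − 10.5) − 19.
Solving gives Q = 132 with consumers paying 86 and suppliers receiving 75.5 (the 10.5 wedge).
Burden on consumers: 7; on suppliers: 3.5. (They sum to 10.5.)
The less price-elastic side of the market bears the larger share of a per-unit tax.

Consumers bear 7 per night; suppliers bear 3.5 per night.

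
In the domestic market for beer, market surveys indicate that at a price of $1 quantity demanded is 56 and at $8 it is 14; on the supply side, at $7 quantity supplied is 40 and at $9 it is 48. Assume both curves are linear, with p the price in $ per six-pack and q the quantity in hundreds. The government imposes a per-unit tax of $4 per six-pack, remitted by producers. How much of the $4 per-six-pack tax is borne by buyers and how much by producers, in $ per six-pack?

Demand slope: (14 − 56)/(8 − 1) = -6, so qd = 62 − 6p.
Supply slope: (48 − 40)/(9 − 7) = 4, so qs = 4p + 12.
Without the tax, 62 − 6p = 4p + 12 gives 10p = 50, so p* = $5 and q* = 32.
With the tax collected from producers, supply shifts: qs = 4(p − 4) + 12.
New equilibrium: buyers pay $6.6, producers receive $2.6, q = 22.4. (Wedge: pb − ps = 4.)
Burden on buyers: $1.6; on producers: $2.4. (They sum to $4.)

Buyers bear $1.6 per six-pack; producers bear $2.4 per six-pack.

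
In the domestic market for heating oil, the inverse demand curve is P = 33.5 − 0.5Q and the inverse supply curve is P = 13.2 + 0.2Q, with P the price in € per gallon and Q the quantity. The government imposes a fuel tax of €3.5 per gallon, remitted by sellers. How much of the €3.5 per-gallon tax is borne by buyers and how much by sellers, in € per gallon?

Buyers bear €2.5 per gallon; sellers bear €1 per gallon.

Rewrite in direct form: Qd = 67 − 2P and Qs = 5P − 66.
Before the tax: set 67 − 2P = 5P − 66 → P* = €19, Q* = 29.
With the tax collected from sellers, supply shifts: Qs = 5(P − 3.5) − 66.
New equilibrium: buyers pay €21.5, sellers receive €18, Q = 24. (Wedge: Pb − Ps = 3.5.)
Burden on buyers: €2.5; on sellers: €1. (They sum to €3.5.)
The less price-elastic side of the market bears the larger share of a per-unit tax.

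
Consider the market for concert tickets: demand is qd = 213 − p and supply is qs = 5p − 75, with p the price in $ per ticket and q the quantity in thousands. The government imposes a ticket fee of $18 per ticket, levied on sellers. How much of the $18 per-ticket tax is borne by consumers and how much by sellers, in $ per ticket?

Before the tax: set 213 − p = 5p − 75 → p* = $48, q* = 165.
With the tax collected from sellers, supply shifts: qs = 5(p − 18) − 75.
Solving gives q = 150 with consumers paying $63 and sellers receiving $45 (the $18 wedge).
Burden on consumers: $15; on sellers: $3. (They sum to $18.)
The less price-elastic side of the market bears the larger share of a per-unit tax.

Consumers bear $15 per ticket; sellers bear $3 per ticket.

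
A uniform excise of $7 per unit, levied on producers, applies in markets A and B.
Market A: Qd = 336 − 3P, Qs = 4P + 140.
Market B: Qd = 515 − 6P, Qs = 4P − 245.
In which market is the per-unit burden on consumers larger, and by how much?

Market A, by $1.2.

Market A: pre-tax P* = $28, Q* = 252; post-tax Q = 240; per-unit burden on consumers = $4.
Market B: pre-tax P* = $76, Q* = 59; post-tax Q = 42.2; per-unit burden on consumers = $2.8.
Difference: $4 vs $2.8 → market A is larger by $1.2.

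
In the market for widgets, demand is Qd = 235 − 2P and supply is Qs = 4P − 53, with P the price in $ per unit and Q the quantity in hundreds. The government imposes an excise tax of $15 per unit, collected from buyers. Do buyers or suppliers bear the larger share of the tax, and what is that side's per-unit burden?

Before the tax: set 235 − 2P = 4P − 53 → P* = $48, Q* = 139.
With the tax collected from buyers, demand (in seller-price terms) shifts: Qd = 235 − 2(P + 15).
Solving gives Q = 119 with buyers paying $58 and suppliers receiving $43 (the $15 wedge).
Per-unit burden: buyers $10, suppliers $5.
Buyers take the larger share because demand is less price-elastic here (demand slope 2 vs supply slope 4).
The less price-elastic side of the market bears the larger share of a per-unit tax.

Buyers bear the larger share: $10 per unit.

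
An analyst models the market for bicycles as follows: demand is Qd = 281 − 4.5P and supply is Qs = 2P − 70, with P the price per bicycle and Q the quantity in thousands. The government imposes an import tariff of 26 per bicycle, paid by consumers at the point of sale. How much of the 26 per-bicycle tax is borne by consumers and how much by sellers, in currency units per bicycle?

Consumers bear 8 per bicycle; sellers bear 18 per bicycle.

Without the tax, 281 − 4.5P = 2P − 70 gives 6.5P = 351, so P* = 54 and Q* = 38.
With the tax collected from consumers, demand (in seller-price terms) shifts: Qd = 281 − 4.5(P + 26).
New equilibrium: consumers pay 62, sellers receive 36, Q = 2. (Wedge: Pb − Ps = 26.)
Burden on consumers: 8; on sellers: 18. (They sum to 26.)
The less price-elastic side of the market bears the larger share of a per-unit tax.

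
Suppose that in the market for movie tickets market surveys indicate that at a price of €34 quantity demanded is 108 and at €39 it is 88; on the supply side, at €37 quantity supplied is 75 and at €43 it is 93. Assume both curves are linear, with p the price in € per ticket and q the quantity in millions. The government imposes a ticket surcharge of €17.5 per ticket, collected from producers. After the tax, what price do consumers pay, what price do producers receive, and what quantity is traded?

Demand slope: (88 − 108)/(39 − 34) = -4, so qd = 244 − 4p.
Supply slope: (93 − 75)/(43 − 37) = 3, so qs = 3p − 36.
Without the tax, 244 − 4p = 3p − 36 gives 7p = 280, so p* = €40 and q* = 84.
With the tax collected from producers, supply shifts: qs = 3(p − 17.5) − 36.
Solving gives q = 54 with consumers paying €47.5 and producers receiving €30 (the €17.5 wedge).

Consumers pay €47.5; producers receive €30; quantity = 54.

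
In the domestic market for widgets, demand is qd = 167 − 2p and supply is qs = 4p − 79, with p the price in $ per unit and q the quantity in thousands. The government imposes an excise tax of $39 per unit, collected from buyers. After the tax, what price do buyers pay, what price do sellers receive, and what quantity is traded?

Before the tax: set 167 − 2p = 4p − 79 → p* = $41, q* = 85.
With the tax collected from buyers, demand (in seller-price terms) shifts: qd = 167 − 2(p + 39).
Solving gives q = 33 with buyers paying $67 and sellers receiving $28 (the $39 wedge).
The less price-elastic side of the market bears the larger share of a per-unit tax.

Buyers pay $67; sellers receive $28; quantity = 33.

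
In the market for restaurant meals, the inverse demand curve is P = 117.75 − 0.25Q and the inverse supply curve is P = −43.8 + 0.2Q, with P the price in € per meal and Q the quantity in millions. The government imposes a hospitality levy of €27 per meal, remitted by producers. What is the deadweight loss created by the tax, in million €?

Rewrite in direct form: Qd = 471 − 4P and Qs = 5P + 219.
Before the tax: set 471 − 4P = 5P + 219 → P* = €28, Q* = 359.
With the tax collected from producers, supply shifts: Qs = 5(P − 27) + 219.
New equilibrium: consumers pay €43, producers receive €16, Q = 299. (Wedge: Pb − Ps = 27.)
Quantity falls by |ΔQ| = |359 − 299| = 60.
DWL = ½ · t · |ΔQ| = ½ · 27 · 60 = €810.

Deadweight loss = €810 million.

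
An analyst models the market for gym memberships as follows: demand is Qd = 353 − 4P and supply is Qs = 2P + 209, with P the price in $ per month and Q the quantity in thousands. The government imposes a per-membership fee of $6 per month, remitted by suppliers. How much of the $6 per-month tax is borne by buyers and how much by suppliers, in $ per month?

Without the tax, 353 − 4P = 2P + 209 gives 6P = 144, so P* = $24 and Q* = 257.
With the tax collected from suppliers, supply shifts: Qs = 2(P − 6) + 209.
New equilibrium: buyers pay $26, suppliers receive $20, Q = 249. (Wedge: Pb − Ps = 6.)
Burden on buyers: $2; on suppliers: $4. (They sum to $6.)

Buyers bear $2 per month; suppliers bear $4 per month.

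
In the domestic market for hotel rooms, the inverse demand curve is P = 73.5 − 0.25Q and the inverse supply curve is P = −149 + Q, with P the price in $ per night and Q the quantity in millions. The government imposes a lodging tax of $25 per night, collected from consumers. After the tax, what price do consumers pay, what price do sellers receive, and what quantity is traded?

Rewrite in direct form: Qd = 294 − 4P and Qs = P + 149.
Before the tax: set 294 − 4P = P + 149 → P* = $29, Q* = 178.
With the tax collected from consumers, demand (in seller-price terms) shifts: Qd = 294 − 4(P + 25).
New equilibrium: consumers pay $34, sellers receive $9, Q = 158. (Wedge: Pb − Ps = 25.)
The less price-elastic side of the market bears the larger share of a per-unit tax.

Consumers pay $34; sellers receive $9; quantity = 158.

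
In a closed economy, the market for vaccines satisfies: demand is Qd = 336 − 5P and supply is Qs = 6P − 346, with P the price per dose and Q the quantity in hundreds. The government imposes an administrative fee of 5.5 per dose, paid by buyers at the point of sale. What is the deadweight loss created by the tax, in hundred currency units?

Without the tax, 336 − 5P = 6P − 346 gives 11P = 682, so P* = 62 and Q* = 26.
With the tax collected from buyers, demand (in seller-price terms) shifts: Qd = 336 − 5(P + 5.5).
New equilibrium: buyers pay 65, sellers receive 59.5, Q = 11. (Wedge: Pb − Ps = 5.5.)
Quantity falls by |ΔQ| = |26 − 11| = 15.
DWL = ½ · t · |ΔQ| = ½ · 5.5 · 15 = 41.25.

Deadweight loss = 41.25 hundred.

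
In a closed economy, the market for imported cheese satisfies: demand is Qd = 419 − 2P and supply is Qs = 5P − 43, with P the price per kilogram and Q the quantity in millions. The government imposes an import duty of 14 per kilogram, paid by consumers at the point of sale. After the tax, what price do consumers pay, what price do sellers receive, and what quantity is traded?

Consumers pay 76; sellers receive 62; quantity = 267.

Before the tax: set 419 − 2P = 5P − 43 → P* = 66, Q* = 287.
With the tax collected from consumers, demand (in seller-price terms) shifts: Qd = 419 − 2(P + 14).
New equilibrium: consumers pay 76, sellers receive 62, Q = 267. (Wedge: Pb − Ps = 14.)
The less price-elastic side of the market bears the larger share of a per-unit tax.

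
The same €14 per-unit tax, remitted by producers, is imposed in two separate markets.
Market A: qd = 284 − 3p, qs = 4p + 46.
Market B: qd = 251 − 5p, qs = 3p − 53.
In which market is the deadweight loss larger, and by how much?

Market A: pre-tax p* = €34, q* = 182; post-tax q = 158; deadweight loss = €168.
Market B: pre-tax p* = €38, q* = 61; post-tax q = 34.75; deadweight loss = €183.75.
Difference: €168 vs €183.75 → market B is larger by €15.75.

Market B, by €15.75.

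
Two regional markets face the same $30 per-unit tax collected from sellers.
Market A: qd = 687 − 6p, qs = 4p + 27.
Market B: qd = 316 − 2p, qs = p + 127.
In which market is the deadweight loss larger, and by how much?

Market A: pre-tax p* = $66, q* = 291; post-tax q = 219; deadweight loss = $1080.
Market B: pre-tax p* = $63, q* = 190; post-tax q = 170; deadweight loss = $300.
Difference: $1080 vs $300 → market A is larger by $780.

Market A, by $780.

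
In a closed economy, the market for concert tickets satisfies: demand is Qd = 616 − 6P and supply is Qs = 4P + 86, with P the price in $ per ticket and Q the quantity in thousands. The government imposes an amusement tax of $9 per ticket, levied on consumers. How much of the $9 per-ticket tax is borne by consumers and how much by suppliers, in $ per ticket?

Without the tax, 616 − 6P = 4P + 86 gives 10P = 530, so P* = $53 and Q* = 298.
With the tax collected from consumers, demand (in seller-price terms) shifts: Qd = 616 − 6(P + 9).
New equilibrium: consumers pay $56.6, suppliers receive $47.6, Q = 276.4. (Wedge: Pb − Ps = 9.)
Burden on consumers: $3.6; on suppliers: $5.4. (They sum to $9.)

Consumers bear $3.6 per ticket; suppliers bear $5.4 per ticket.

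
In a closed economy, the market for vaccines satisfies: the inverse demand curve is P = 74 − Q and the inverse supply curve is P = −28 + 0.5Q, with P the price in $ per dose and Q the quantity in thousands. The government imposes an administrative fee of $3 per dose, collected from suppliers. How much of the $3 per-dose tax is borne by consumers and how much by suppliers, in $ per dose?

Rewrite in direct form: Qd = 74 − P and Qs = 2P + 56.
Without the tax, 74 − P = 2P + 56 gives 3P = 18, so P* = $6 and Q* = 68.
With the tax collected from suppliers, supply shifts: Qs = 2(P − 3) + 56.
Solving gives Q = 66 with consumers paying $8 and suppliers receiving $5 (the $3 wedge).
Burden on consumers: $2; on suppliers: $1. (They sum to $3.)
The less price-elastic side of the market bears the larger share of a per-unit tax.

Consumers bear $2 per dose; suppliers bear $1 per dose.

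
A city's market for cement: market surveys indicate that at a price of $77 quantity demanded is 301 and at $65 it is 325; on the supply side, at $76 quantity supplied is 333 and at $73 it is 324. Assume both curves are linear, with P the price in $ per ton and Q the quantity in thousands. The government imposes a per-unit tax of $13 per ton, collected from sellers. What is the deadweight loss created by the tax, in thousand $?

Deadweight loss = $101.4 thousand.

Demand slope: (325 − 301)/(65 − 77) = -2, so Qd = 455 − 2P.
Supply slope: (324 − 333)/(73 − 76) = 3, so Qs = 3P + 105.
Before the tax: set 455 − 2P = 3P + 105 → P* = $70, Q* = 315.
With the tax collected from sellers, supply shifts: Qs = 3(P − 13) + 105.
New equilibrium: buyers pay $77.8, sellers receive $64.8, Q = 299.4. (Wedge: Pb − Ps = 13.)
Quantity falls by |ΔQ| = |315 − 299.4| = 15.6.
DWL = ½ · t · |ΔQ| = ½ · 13 · 15.6 = $101.4.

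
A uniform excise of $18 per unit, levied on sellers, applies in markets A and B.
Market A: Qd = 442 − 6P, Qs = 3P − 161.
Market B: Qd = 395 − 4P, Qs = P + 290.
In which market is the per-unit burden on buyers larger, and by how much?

Market A, by $2.4.

Market A: pre-tax P* = $67, Q* = 40; post-tax Q = 4; per-unit burden on buyers = $6.
Market B: pre-tax P* = $21, Q* = 311; post-tax Q = 296.6; per-unit burden on buyers = $3.6.
Difference: $6 vs $3.6 → market A is larger by $2.4.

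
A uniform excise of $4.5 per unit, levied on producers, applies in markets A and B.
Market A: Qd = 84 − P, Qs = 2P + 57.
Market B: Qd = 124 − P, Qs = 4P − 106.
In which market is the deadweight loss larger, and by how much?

Market A: pre-tax P* = $9, Q* = 75; post-tax Q = 72; deadweight loss = $6.75.
Market B: pre-tax P* = $46, Q* = 78; post-tax Q = 74.4; deadweight loss = $8.1.
Difference: $6.75 vs $8.1 → market B is larger by $1.35.

Market B, by $1.35.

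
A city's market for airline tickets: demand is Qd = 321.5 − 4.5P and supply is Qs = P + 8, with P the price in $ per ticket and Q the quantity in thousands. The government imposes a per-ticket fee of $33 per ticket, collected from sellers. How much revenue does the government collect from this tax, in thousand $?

Without the tax, 321.5 − 4.5P = P + 8 gives 5.5P = 313.5, so P* = $57 and Q* = 65.
With the tax collected from sellers, supply shifts: Qs = (P − 33) + 8.
Solving gives Q = 38 with consumers paying $63 and sellers receiving $30 (the $33 wedge).
Revenue = t · Q = 33 · 38 = $1254.

Tax revenue = $1254 thousand.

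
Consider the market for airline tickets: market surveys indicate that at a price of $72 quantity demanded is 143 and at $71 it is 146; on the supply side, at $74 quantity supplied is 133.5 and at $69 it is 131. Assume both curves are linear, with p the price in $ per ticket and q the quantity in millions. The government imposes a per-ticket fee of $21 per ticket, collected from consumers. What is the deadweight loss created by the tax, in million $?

Demand slope: (146 − 143)/(71 − 72) = -3, so qd = 359 − 3p.
Supply slope: (131 − 133.5)/(69 − 74) = 0.5, so qs = 0.5p + 96.5.
Without the tax, 359 − 3p = 0.5p + 96.5 gives 3.5p = 262.5, so p* = $75 and q* = 134.
With the tax collected from consumers, demand (in seller-price terms) shifts: qd = 359 − 3(p + 21).
Solving gives q = 125 with consumers paying $78 and producers receiving $57 (the $21 wedge).
Quantity falls by |ΔQ| = |134 − 125| = 9.
DWL = ½ · t · |ΔQ| = ½ · 21 · 9 = $94.5.

Deadweight loss = $94.5 million.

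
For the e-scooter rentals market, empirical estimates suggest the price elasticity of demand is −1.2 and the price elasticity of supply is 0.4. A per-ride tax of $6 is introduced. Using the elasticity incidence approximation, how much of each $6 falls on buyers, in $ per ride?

Buyers bear ≈ $1.5 per ride.

Incidence ratio: buyers' share ≈ εs / (εs + |εd|) = 0.4 / (0.4 + 1.2) = 0.25.
So buyers bear ≈ 0.25 × $6 = $1.5; sellers bear $4.5.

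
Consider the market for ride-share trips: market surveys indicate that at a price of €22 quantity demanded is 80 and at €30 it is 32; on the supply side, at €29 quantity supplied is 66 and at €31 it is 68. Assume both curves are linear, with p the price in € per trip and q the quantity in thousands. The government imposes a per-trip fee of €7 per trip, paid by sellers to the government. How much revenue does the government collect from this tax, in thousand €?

Tax revenue = €392 thousand.

Demand slope: (32 − 80)/(30 − 22) = -6, so qd = 212 − 6p.
Supply slope: (68 − 66)/(31 − 29) = 1, so qs = p + 37.
Before the tax: set 212 − 6p = p + 37 → p* = €25, q* = 62.
With the tax collected from sellers, supply shifts: qs = (p − 7) + 37.
New equilibrium: buyers pay €26, sellers receive €19, q = 56. (Wedge: pb − ps = 7.)
Revenue = t · Q = 7 · 56 = €392.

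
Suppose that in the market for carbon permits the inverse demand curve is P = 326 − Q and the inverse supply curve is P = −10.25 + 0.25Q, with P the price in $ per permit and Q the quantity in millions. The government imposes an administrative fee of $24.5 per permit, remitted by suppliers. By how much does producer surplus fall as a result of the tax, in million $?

Producer surplus falls by $1270.08 million.

Inverting to Q(P) form: Qd = 326 − P; Qs = 4P + 41.
Before the tax: set 326 − P = 4P + 41 → P* = $57, Q* = 269.
With the tax collected from suppliers, supply shifts: Qs = 4(P − 24.5) + 41.
New equilibrium: consumers pay $76.6, suppliers receive $52.1, Q = 249.4. (Wedge: Pb − Ps = 24.5.)
ΔPS is the trapezoid between Q = 249.4 and Q = 269 of height $4.9: ½ · (269 + 249.4) · 4.9 = $1270.08.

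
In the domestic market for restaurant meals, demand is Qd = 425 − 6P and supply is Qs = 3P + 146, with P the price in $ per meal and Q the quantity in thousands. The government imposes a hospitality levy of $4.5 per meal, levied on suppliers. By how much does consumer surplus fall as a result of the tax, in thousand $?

Before the tax: set 425 − 6P = 3P + 146 → P* = $31, Q* = 239.
With the tax collected from suppliers, supply shifts: Qs = 3(P − 4.5) + 146.
New equilibrium: buyers pay $32.5, suppliers receive $28, Q = 230. (Wedge: Pb − Ps = 4.5.)
ΔCS is the trapezoid between Q = 230 and Q = 239 of height $1.5: ½ · (239 + 230) · 1.5 = $351.75.

Consumer surplus falls by $351.75 thousand.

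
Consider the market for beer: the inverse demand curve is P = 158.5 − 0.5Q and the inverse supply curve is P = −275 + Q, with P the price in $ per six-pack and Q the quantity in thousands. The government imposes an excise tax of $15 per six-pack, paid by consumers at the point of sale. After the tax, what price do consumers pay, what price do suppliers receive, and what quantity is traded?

Consumers pay $19; suppliers receive $4; quantity = 279.

Rewrite in direct form: Qd = 317 − 2P and Qs = P + 275.
Before the tax: set 317 − 2P = P + 275 → P* = $14, Q* = 289.
With the tax collected from consumers, demand (in seller-price terms) shifts: Qd = 317 − 2(P + 15).
New equilibrium: consumers pay $19, suppliers receive $4, Q = 279. (Wedge: Pb − Ps = 15.)
The less price-elastic side of the market bears the larger share of a per-unit tax.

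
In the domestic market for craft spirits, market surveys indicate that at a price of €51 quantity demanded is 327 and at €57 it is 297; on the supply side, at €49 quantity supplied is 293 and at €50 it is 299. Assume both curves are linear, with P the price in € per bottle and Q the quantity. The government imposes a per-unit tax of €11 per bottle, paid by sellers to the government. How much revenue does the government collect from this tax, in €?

Demand slope: (297 − 327)/(57 − 51) = -5, so Qd = 582 − 5P.
Supply slope: (299 − 293)/(50 − 49) = 6, so Qs = 6P − 1.
Before the tax: set 582 − 5P = 6P − 1 → P* = €53, Q* = 317.
With the tax collected from sellers, supply shifts: Qs = 6(P − 11) − 1.
Solving gives Q = 287 with consumers paying €59 and sellers receiving €48 (the €11 wedge).
Revenue = t · Q = 11 · 287 = €3157.

Tax revenue = €3157.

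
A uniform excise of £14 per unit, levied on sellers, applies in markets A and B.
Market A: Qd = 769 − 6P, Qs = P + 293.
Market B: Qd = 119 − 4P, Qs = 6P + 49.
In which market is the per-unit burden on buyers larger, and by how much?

Market B, by £6.4.

Market A: pre-tax P* = £68, Q* = 361; post-tax Q = 349; per-unit burden on buyers = £2.
Market B: pre-tax P* = £7, Q* = 91; post-tax Q = 57.4; per-unit burden on buyers = £8.4.
Difference: £2 vs £8.4 → market B is larger by £6.4.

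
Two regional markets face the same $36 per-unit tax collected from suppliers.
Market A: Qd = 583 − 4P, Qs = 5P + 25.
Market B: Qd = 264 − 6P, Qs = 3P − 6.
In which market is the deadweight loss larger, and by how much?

Market A, by $144.

Market A: pre-tax P* = $62, Q* = 335; post-tax Q = 255; deadweight loss = $1440.
Market B: pre-tax P* = $30, Q* = 84; post-tax Q = 12; deadweight loss = $1296.
Difference: $1440 vs $1296 → market A is larger by $144.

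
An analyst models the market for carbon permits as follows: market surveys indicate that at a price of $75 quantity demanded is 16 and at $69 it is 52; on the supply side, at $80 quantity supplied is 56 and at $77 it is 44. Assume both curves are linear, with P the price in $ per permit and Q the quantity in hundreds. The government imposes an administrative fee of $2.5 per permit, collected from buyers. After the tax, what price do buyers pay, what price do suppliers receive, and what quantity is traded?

Demand slope: (52 − 16)/(69 − 75) = -6, so Qd = 466 − 6P.
Supply slope: (44 − 56)/(77 − 80) = 4, so Qs = 4P − 264.
Without the tax, 466 − 6P = 4P − 264 gives 10P = 730, so P* = $73 and Q* = 28.
With the tax collected from buyers, demand (in seller-price terms) shifts: Qd = 466 − 6(P + 2.5).
Solving gives Q = 22 with buyers paying $74 and suppliers receiving $71.5 (the $2.5 wedge).
The less price-elastic side of the market bears the larger share of a per-unit tax.

Buyers pay $74; suppliers receive $71.5; quantity = 22.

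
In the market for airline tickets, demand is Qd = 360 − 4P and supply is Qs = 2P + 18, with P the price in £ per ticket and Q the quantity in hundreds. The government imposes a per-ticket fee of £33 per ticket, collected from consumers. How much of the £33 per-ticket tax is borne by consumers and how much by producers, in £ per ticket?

Consumers bear £11 per ticket; producers bear £22 per ticket.

Before the tax: set 360 − 4P = 2P + 18 → P* = £57, Q* = 132.
With the tax collected from consumers, demand (in seller-price terms) shifts: Qd = 360 − 4(P + 33).
New equilibrium: consumers pay £68, producers receive £35, Q = 88. (Wedge: Pb − Ps = 33.)
Burden on consumers: £11; on producers: £22. (They sum to £33.)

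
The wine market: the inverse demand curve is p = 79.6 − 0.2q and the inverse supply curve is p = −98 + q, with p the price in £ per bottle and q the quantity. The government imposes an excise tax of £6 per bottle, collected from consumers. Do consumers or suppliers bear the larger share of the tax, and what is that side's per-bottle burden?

Suppliers bear the larger share: £5 per bottle.

Rewrite in direct form: qd = 398 − 5p and qs = p + 98.
Without the tax, 398 − 5p = p + 98 gives 6p = 300, so p* = £50 and q* = 148.
With the tax collected from consumers, demand (in seller-price terms) shifts: qd = 398 − 5(p + 6).
Solving gives q = 143 with consumers paying £51 and suppliers receiving £45 (the £6 wedge).
Per-bottle burden: consumers £1, suppliers £5.
Suppliers take the larger share because supply is less price-elastic here (demand slope 5 vs supply slope 1).
The less price-elastic side of the market bears the larger share of a per-unit tax.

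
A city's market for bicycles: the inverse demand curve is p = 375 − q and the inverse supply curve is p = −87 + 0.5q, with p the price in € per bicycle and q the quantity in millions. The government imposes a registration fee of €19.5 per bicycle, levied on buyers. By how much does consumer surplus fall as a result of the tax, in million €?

Rewrite in direct form: qd = 375 − p and qs = 2p + 174.
Before the tax: set 375 − p = 2p + 174 → p* = €67, q* = 308.
With the tax collected from buyers, demand (in seller-price terms) shifts: qd = 375 − (p + 19.5).
Solving gives q = 295 with buyers paying €80 and sellers receiving €60.5 (the €19.5 wedge).
ΔCS is the trapezoid between Q = 295 and Q = 308 of height €13: ½ · (308 + 295) · 13 = €3919.5.

Consumer surplus falls by €3919.5 million.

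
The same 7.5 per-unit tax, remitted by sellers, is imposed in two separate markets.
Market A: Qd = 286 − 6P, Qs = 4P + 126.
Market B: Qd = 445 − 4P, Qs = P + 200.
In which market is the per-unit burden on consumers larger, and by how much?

Market A, by 1.5.

Market A: pre-tax P* = 16, Q* = 190; post-tax Q = 172; per-unit burden on consumers = 3.
Market B: pre-tax P* = 49, Q* = 249; post-tax Q = 243; per-unit burden on consumers = 1.5.
Difference: 3 vs 1.5 → market A is larger by 1.5.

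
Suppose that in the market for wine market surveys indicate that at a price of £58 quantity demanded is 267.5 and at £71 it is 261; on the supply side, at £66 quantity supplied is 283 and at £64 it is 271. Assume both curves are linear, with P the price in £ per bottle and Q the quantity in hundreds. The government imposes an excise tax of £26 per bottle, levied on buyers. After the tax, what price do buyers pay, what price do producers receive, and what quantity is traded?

Demand slope: (261 − 267.5)/(71 − 58) = -0.5, so Qd = 296.5 − 0.5P.
Supply slope: (271 − 283)/(64 − 66) = 6, so Qs = 6P − 113.
Before the tax: set 296.5 − 0.5P = 6P − 113 → P* = £63, Q* = 265.
With the tax collected from buyers, demand (in seller-price terms) shifts: Qd = 296.5 − 0.5(P + 26).
New equilibrium: buyers pay £87, producers receive £61, Q = 253. (Wedge: Pb − Ps = 26.)

Buyers pay £87; producers receive £61; quantity = 253.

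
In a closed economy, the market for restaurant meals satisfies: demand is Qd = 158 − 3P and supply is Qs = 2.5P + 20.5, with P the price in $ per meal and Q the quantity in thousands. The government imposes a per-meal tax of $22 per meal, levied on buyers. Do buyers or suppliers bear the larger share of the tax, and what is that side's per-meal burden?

Suppliers bear the larger share: $12 per meal.

Without the tax, 158 − 3P = 2.5P + 20.5 gives 5.5P = 137.5, so P* = $25 and Q* = 83.
With the tax collected from buyers, demand (in seller-price terms) shifts: Qd = 158 − 3(P + 22).
New equilibrium: buyers pay $35, suppliers receive $13, Q = 53. (Wedge: Pb − Ps = 22.)
Per-meal burden: buyers $10, suppliers $12.
Suppliers take the larger share because supply is less price-elastic here (demand slope 3 vs supply slope 2.5).
The less price-elastic side of the market bears the larger share of a per-unit tax.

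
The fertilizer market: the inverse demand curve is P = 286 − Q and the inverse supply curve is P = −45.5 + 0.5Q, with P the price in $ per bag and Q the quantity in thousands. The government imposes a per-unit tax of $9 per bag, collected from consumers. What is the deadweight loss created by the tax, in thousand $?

Deadweight loss = $27 thousand.

Inverting to Q(P) form: Qd = 286 − P; Qs = 2P + 91.
Before the tax: set 286 − P = 2P + 91 → P* = $65, Q* = 221.
With the tax collected from consumers, demand (in seller-price terms) shifts: Qd = 286 − (P + 9).
New equilibrium: consumers pay $71, suppliers receive $62, Q = 215. (Wedge: Pb − Ps = 9.)
Quantity falls by |ΔQ| = |221 − 215| = 6.
DWL = ½ · t · |ΔQ| = ½ · 9 · 6 = $27.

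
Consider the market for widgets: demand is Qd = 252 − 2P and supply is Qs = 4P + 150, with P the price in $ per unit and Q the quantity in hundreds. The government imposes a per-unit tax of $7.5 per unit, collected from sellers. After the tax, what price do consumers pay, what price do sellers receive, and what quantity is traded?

Consumers pay $22; sellers receive $14.5; quantity = 208.

Without the tax, 252 − 2P = 4P + 150 gives 6P = 102, so P* = $17 and Q* = 218.
With the tax collected from sellers, supply shifts: Qs = 4(P − 7.5) + 150.
New equilibrium: consumers pay $22, sellers receive $14.5, Q = 208. (Wedge: Pb − Ps = 7.5.)
The less price-elastic side of the market bears the larger share of a per-unit tax.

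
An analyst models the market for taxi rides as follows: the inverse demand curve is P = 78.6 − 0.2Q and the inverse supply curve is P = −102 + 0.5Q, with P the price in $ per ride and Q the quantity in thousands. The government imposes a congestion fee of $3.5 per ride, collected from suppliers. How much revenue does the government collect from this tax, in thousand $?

Rewrite in direct form: Qd = 393 − 5P and Qs = 2P + 204.
Without the tax, 393 − 5P = 2P + 204 gives 7P = 189, so P* = $27 and Q* = 258.
With the tax collected from suppliers, supply shifts: Qs = 2(P − 3.5) + 204.
New equilibrium: consumers pay $28, suppliers receive $24.5, Q = 253. (Wedge: Pb − Ps = 3.5.)
Revenue = t · Q = 3.5 · 253 = $885.5.

Tax revenue = $885.5 thousand.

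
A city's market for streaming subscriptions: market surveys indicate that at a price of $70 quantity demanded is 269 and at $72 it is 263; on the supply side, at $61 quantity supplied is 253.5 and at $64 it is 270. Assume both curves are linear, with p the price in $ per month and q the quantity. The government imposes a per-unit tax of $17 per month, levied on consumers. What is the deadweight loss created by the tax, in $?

Demand slope: (263 − 269)/(72 − 70) = -3, so qd = 479 − 3p.
Supply slope: (270 − 253.5)/(64 − 61) = 5.5, so qs = 5.5p − 82.
Before the tax: set 479 − 3p = 5.5p − 82 → p* = $66, q* = 281.
With the tax collected from consumers, demand (in seller-price terms) shifts: qd = 479 − 3(p + 17).
Solving gives q = 248 with consumers paying $77 and sellers receiving $60 (the $17 wedge).
Quantity falls by |ΔQ| = |281 − 248| = 33.
DWL = ½ · t · |ΔQ| = ½ · 17 · 33 = $280.5.

Deadweight loss = $280.5.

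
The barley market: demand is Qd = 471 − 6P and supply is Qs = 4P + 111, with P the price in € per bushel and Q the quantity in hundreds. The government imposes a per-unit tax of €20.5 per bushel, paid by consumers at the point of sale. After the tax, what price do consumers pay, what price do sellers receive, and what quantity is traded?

Consumers pay €44.2; sellers receive €23.7; quantity = 205.8.

Before the tax: set 471 − 6P = 4P + 111 → P* = €36, Q* = 255.
With the tax collected from consumers, demand (in seller-price terms) shifts: Qd = 471 − 6(P + 20.5).
Solving gives Q = 205.8 with consumers paying €44.2 and sellers receiving €23.7 (the €20.5 wedge).
The less price-elastic side of the market bears the larger share of a per-unit tax.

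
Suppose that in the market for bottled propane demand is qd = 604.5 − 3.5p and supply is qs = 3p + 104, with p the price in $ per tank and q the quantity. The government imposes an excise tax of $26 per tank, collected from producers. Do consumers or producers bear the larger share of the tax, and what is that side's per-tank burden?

Producers bear the larger share: $14 per tank.

Without the tax, 604.5 − 3.5p = 3p + 104 gives 6.5p = 500.5, so p* = $77 and q* = 335.
With the tax collected from producers, supply shifts: qs = 3(p − 26) + 104.
New equilibrium: consumers pay $89, producers receive $63, q = 293. (Wedge: pb − ps = 26.)
Per-tank burden: consumers $12, producers $14.
Producers take the larger share because supply is less price-elastic here (demand slope 3.5 vs supply slope 3).
The less price-elastic side of the market bears the larger share of a per-unit tax.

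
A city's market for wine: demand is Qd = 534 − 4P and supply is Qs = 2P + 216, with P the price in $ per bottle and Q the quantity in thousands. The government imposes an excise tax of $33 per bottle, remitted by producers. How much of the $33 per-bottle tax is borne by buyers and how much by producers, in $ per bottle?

Without the tax, 534 − 4P = 2P + 216 gives 6P = 318, so P* = $53 and Q* = 322.
With the tax collected from producers, supply shifts: Qs = 2(P − 33) + 216.
Solving gives Q = 278 with buyers paying $64 and producers receiving $31 (the $33 wedge).
Burden on buyers: $11; on producers: $22. (They sum to $33.)

Buyers bear $11 per bottle; producers bear $22 per bottle.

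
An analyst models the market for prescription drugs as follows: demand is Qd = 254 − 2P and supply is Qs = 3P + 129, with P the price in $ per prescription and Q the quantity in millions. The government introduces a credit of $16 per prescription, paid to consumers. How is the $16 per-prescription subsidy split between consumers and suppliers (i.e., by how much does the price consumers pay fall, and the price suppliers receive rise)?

Without the subsidy, 254 − 2P = 3P + 129 gives 5P = 125, so P* = $25 and Q* = 204.
With a per-unit subsidy paid to consumers, each effectively pays P − 16, so demand becomes Qd = 254 − 2(P − 16).
Solving gives Q = 223.2 with consumers paying $15.4 and suppliers receiving $31.4 (the $16 wedge).
Gain to consumers: $9.6; to suppliers: $6.4. (They sum to $16.)

Consumers gain $9.6 per prescription; suppliers gain $6.4 per prescription.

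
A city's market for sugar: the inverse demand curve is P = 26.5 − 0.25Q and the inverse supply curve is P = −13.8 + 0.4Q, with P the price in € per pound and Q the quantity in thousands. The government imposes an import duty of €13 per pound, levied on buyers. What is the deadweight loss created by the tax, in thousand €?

Deadweight loss = €130 thousand.

Rewrite in direct form: Qd = 106 − 4P and Qs = 2.5P + 34.5.
Without the tax, 106 − 4P = 2.5P + 34.5 gives 6.5P = 71.5, so P* = €11 and Q* = 62.
With the tax collected from buyers, demand (in seller-price terms) shifts: Qd = 106 − 4(P + 13).
Solving gives Q = 42 with buyers paying €16 and producers receiving €3 (the €13 wedge).
Quantity falls by |ΔQ| = |62 − 42| = 20.
DWL = ½ · t · |ΔQ| = ½ · 13 · 20 = €130.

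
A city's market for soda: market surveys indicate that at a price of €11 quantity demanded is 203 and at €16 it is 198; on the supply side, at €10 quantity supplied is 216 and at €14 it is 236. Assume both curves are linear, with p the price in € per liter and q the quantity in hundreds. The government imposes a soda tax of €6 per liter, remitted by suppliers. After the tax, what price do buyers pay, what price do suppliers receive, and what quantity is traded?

Buyers pay €13; suppliers receive €7; quantity = 201.

Demand slope: (198 − 203)/(16 − 11) = -1, so qd = 214 − p.
Supply slope: (236 − 216)/(14 − 10) = 5, so qs = 5p + 166.
Before the tax: set 214 − p = 5p + 166 → p* = €8, q* = 206.
With the tax collected from suppliers, supply shifts: qs = 5(p − 6) + 166.
New equilibrium: buyers pay €13, suppliers receive €7, q = 201. (Wedge: pb − ps = 6.)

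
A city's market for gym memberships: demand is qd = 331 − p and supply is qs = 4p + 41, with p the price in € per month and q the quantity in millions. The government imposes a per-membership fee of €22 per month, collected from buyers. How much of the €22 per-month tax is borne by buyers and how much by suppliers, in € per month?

Before the tax: set 331 − p = 4p + 41 → p* = €58, q* = 273.
With the tax collected from buyers, demand (in seller-price terms) shifts: qd = 331 − (p + 22).
New equilibrium: buyers pay €75.6, suppliers receive €53.6, q = 255.4. (Wedge: pb − ps = 22.)
Burden on buyers: €17.6; on suppliers: €4.4. (They sum to €22.)
The less price-elastic side of the market bears the larger share of a per-unit tax.

Buyers bear €17.6 per month; suppliers bear €4.4 per month.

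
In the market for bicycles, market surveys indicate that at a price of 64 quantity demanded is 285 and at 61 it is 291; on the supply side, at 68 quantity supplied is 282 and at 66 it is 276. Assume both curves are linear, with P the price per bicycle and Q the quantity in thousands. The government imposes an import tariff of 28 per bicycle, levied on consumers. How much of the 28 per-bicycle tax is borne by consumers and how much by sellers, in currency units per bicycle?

Demand slope: (291 − 285)/(61 − 64) = -2, so Qd = 413 − 2P.
Supply slope: (276 − 282)/(66 − 68) = 3, so Qs = 3P + 78.
Without the tax, 413 − 2P = 3P + 78 gives 5P = 335, so P* = 67 and Q* = 279.
With the tax collected from consumers, demand (in seller-price terms) shifts: Qd = 413 − 2(P + 28).
New equilibrium: consumers pay 83.8, sellers receive 55.8, Q = 245.4. (Wedge: Pb − Ps = 28.)
Burden on consumers: 16.8; on sellers: 11.2. (They sum to 28.)
The less price-elastic side of the market bears the larger share of a per-unit tax.

Consumers bear 16.8 per bicycle; sellers bear 11.2 per bicycle.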